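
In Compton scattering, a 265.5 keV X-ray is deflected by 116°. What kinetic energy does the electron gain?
113.5543 keV

By energy conservation: K_e = E_initial - E_final

First find the scattered photon energy:
Initial wavelength: λ = hc/E = 4.6698 pm
Compton shift: Δλ = λ_C(1 - cos(116°)) = 3.4899 pm
Final wavelength: λ' = 4.6698 + 3.4899 = 8.1598 pm
Final photon energy: E' = hc/λ' = 151.9457 keV

Electron kinetic energy:
K_e = E - E' = 265.5000 - 151.9457 = 113.5543 keV

(Intermediate values are shown rounded; full precision is carried through to the final answer.)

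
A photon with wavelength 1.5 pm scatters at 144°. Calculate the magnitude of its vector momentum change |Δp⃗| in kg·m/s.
5.3685e-22 kg·m/s

Photon momentum magnitude is p = h/λ.

Initial momentum:
p₀ = h/λ = 6.6261e-34/1.5000e-12 = 4.4174e-22 kg·m/s

After scattering:
λ' = λ + Δλ = 1.5 + 4.3892 = 5.8892 pm
p' = h/λ' = 6.6261e-34/5.8892e-12 = 1.1251e-22 kg·m/s

Momentum is a vector; the scattered photon's direction makes angle θ = 144° with the incident direction. The magnitude of the vector change Δp⃗ = p⃗₀ − p⃗' is found from the law of cosines:
|Δp⃗|² = p₀² + p'² − 2p₀p'cos θ
|Δp⃗|² = (4.4174e-22)² + (1.1251e-22)² − 2·4.4174e-22·1.1251e-22·cos(144°)
|Δp⃗| = 5.3685e-22 kg·m/s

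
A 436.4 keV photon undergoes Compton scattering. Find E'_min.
161.1505 keV (at θ = 180°)

The scattered photon has minimum energy when its wavelength is maximum, i.e., when the Compton shift Δλ = λ_C(1 − cos θ) is maximum. This occurs at θ = 180° (backscattering), giving Δλ_max = 2λ_C = 4.8526 pm.

Initial wavelength: λ₀ = hc/E₀ = 2.8411 pm
Maximum final wavelength: λ'_max = λ₀ + 2λ_C = 2.8411 + 4.8526 = 7.6937 pm
Minimum final energy: E'_min = hc/λ'_max = 161.1505 keV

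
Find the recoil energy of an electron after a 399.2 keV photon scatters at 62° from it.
116.9715 keV

By energy conservation: K_e = E_initial - E_final

First find the scattered photon energy:
Initial wavelength: λ = hc/E = 3.1058 pm
Compton shift: Δλ = λ_C(1 - cos(62°)) = 1.2872 pm
Final wavelength: λ' = 3.1058 + 1.2872 = 4.3930 pm
Final photon energy: E' = hc/λ' = 282.2285 keV

Electron kinetic energy:
K_e = E - E' = 399.2000 - 282.2285 = 116.9715 keV

(Intermediate values are shown rounded; full precision is carried through to the final answer.)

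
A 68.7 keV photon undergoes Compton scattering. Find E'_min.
54.1420 keV (at θ = 180°)

The scattered photon has minimum energy when its wavelength is maximum, i.e., when the Compton shift Δλ = λ_C(1 − cos θ) is maximum. This occurs at θ = 180° (backscattering), giving Δλ_max = 2λ_C = 4.8526 pm.

Initial wavelength: λ₀ = hc/E₀ = 18.0472 pm
Maximum final wavelength: λ'_max = λ₀ + 2λ_C = 18.0472 + 4.8526 = 22.8998 pm
Minimum final energy: E'_min = hc/λ'_max = 54.1420 keV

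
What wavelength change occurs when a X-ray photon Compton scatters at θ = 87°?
2.2993 pm

Using the Compton scattering formula:
Δλ = λ_C(1 - cos θ)

where λ_C = h/(m_e·c) ≈ 2.4263 pm is the Compton wavelength of an electron.

For θ = 87°:
cos(87°) = 0.0523
1 - cos(87°) = 0.9477

Δλ = 2.4263 × 0.9477
Δλ = 2.2993 pm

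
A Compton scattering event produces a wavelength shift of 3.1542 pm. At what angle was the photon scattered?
107.46°

From the Compton formula Δλ = λ_C(1 - cos θ), we can solve for θ:

cos θ = 1 - Δλ/λ_C

Given:
- Δλ = 3.1542 pm
- λ_C = h/(m_e·c) ≈ 2.42631024 pm

cos θ = 1 - 3.1542/2.42631024
cos θ = 1 - 1.299999
cos θ = -0.299999

θ = arccos(-0.299999)
θ = 107.46°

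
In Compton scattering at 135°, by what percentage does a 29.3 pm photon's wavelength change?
14.1364%

Calculate the Compton shift:
Δλ = λ_C(1 - cos(135°))
Δλ = 2.4263 × (1 - cos(135°))
Δλ = 2.4263 × 1.7071
Δλ = 4.1420 pm

Percentage change:
(Δλ/λ₀) × 100 = (4.1420/29.3) × 100
= 14.1364%

(Intermediate values are shown rounded; full precision is carried through to the final answer.)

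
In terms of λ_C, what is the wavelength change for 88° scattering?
0.9651 λ_C

The Compton shift formula is:
Δλ = λ_C(1 - cos θ)

Dividing both sides by λ_C:
Δλ/λ_C = 1 - cos θ

For θ = 88°:
Δλ/λ_C = 1 - cos(88°)
Δλ/λ_C = 1 - 0.0349
Δλ/λ_C = 0.9651

This means the shift is 0.9651 × λ_C = 2.3416 pm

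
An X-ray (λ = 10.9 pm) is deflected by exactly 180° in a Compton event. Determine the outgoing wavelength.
15.7526 pm

Using the Compton formula: λ' = λ + λ_C(1 − cos θ)

For θ = 180°, cos θ = -1 (exact) = -1.0000, so:
1 − cos 180° = 1 − (-1) = 2.0000

Δλ = λ_C × 2.0000 = 2.4263 × 2.0000 = 4.8526 pm

λ' = 10.9 + 4.8526 = 15.7526 pm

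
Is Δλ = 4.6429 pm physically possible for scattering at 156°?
Yes, consistent

Calculate the expected shift for θ = 156°:

Δλ_expected = λ_C(1 - cos(156°))
Δλ_expected = 2.4263 × (1 - cos(156°))
Δλ_expected = 2.4263 × 1.9135
Δλ_expected = 4.6429 pm

Given shift: 4.6429 pm
Expected shift: 4.6429 pm
Difference: 0.0000 pm

The values match. This is consistent with Compton scattering at the stated angle.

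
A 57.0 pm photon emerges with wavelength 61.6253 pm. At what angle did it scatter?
155.00°

First find the wavelength shift:
Δλ = λ' - λ = 61.6253 - 57.0 = 4.6253 pm

Using Δλ = λ_C(1 - cos θ), with λ_C = h/(m_e·c) ≈ 2.42631024 pm:
cos θ = 1 - Δλ/λ_C
cos θ = 1 - 4.6253/2.42631024
cos θ = -0.906310

θ = arccos(-0.906310)
θ = 155.00°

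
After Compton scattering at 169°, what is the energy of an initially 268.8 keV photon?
131.6104 keV

First convert energy to wavelength:
λ = hc/E, with hc ≈ 1239.842 keV·pm (i.e. 1239.842 eV·nm)

For E = 268.8 keV = 268800 eV:
λ = 1239.842 keV·pm / 268.8 keV
λ = 4.6125 pm

Calculate the Compton shift:
Δλ = λ_C(1 - cos(169°)) = 2.4263 × 1.9816
Δλ = 4.8080 pm

Final wavelength:
λ' = 4.6125 + 4.8080 = 9.4205 pm

Final energy:
E' = hc/λ' = 1239.842 / 9.4205 = 131.6104 keV

(Intermediate values are shown rounded; full precision is carried through to the final answer.)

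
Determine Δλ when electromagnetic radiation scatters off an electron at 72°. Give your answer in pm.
1.6765 pm

Using the Compton scattering formula:
Δλ = λ_C(1 - cos θ)

where λ_C = h/(m_e·c) ≈ 2.4263 pm is the Compton wavelength of an electron.

For θ = 72°:
cos(72°) = 0.3090
1 - cos(72°) = 0.6910

Δλ = 2.4263 × 0.6910
Δλ = 1.6765 pm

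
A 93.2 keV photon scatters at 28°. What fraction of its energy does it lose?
0.0209 (or 2.09%)

Calculate initial and final photon energies:

Initial: E₀ = 93.2 keV → λ₀ = 13.3030 pm
Compton shift: Δλ = 0.2840 pm
Final wavelength: λ' = 13.5870 pm
Final energy: E' = 91.2519 keV

Fractional energy loss:
(E₀ - E')/E₀ = (93.2000 - 91.2519)/93.2000
= 1.9481/93.2000
= 0.0209
= 2.09%

(Intermediate values are shown rounded; full precision is carried through to the final answer.)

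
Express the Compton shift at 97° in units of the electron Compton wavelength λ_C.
1.1219 λ_C

The Compton shift formula is:
Δλ = λ_C(1 - cos θ)

Dividing both sides by λ_C:
Δλ/λ_C = 1 - cos θ

For θ = 97°:
Δλ/λ_C = 1 - cos(97°)
Δλ/λ_C = 1 - -0.1219
Δλ/λ_C = 1.1219

This means the shift is 1.1219 × λ_C = 2.7220 pm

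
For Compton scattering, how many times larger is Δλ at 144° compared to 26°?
144° produces the larger shift by a factor of 17.875

Calculate both shifts using Δλ = λ_C(1 - cos θ):

For θ₁ = 26°:
Δλ₁ = 2.4263 × (1 - cos(26°))
Δλ₁ = 2.4263 × 0.1012
Δλ₁ = 0.2456 pm

For θ₂ = 144°:
Δλ₂ = 2.4263 × (1 - cos(144°))
Δλ₂ = 2.4263 × 1.8090
Δλ₂ = 4.3892 pm

The 144° angle produces the larger shift.
Ratio: 4.3892/0.2456 = 17.875

(Intermediate values are shown rounded; full precision is carried through to the final answer.)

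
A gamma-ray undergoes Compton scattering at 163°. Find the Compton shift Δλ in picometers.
4.7466 pm

Using the Compton scattering formula:
Δλ = λ_C(1 - cos θ)

where λ_C = h/(m_e·c) ≈ 2.4263 pm is the Compton wavelength of an electron.

For θ = 163°:
cos(163°) = -0.9563
1 - cos(163°) = 1.9563

Δλ = 2.4263 × 1.9563
Δλ = 4.7466 pm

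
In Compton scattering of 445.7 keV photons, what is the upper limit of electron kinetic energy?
283.2981 keV

Maximum energy transfer occurs at θ = 180° (backscattering).

Initial photon: E₀ = 445.7 keV → λ₀ = 2.7818 pm

Maximum Compton shift (at 180°):
Δλ_max = 2λ_C = 2 × 2.4263 = 4.8526 pm

Final wavelength:
λ' = 2.7818 + 4.8526 = 7.6344 pm

Minimum photon energy (maximum energy to electron):
E'_min = hc/λ' = 162.4019 keV

Maximum electron kinetic energy:
K_max = E₀ - E'_min = 445.7000 - 162.4019 = 283.2981 keV

(Intermediate values are shown rounded; full precision is carried through to the final answer.)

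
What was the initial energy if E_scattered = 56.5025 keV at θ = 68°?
60.7000 keV

Convert final energy to wavelength (hc ≈ 1239.842 keV·pm):
λ' = hc/E' = 1239.842 / 56.5025 = 21.9431 pm

Calculate the Compton shift:
Δλ = λ_C(1 - cos(68°))
Δλ = 2.4263 × (1 - cos(68°))
Δλ = 1.5174 pm

Initial wavelength:
λ = λ' - Δλ = 21.9431 - 1.5174 = 20.4257 pm

Initial energy:
E = hc/λ = 1239.842 / 20.4257 = 60.7000 keV

(Intermediate values are shown rounded; full precision is carried through to the final answer.)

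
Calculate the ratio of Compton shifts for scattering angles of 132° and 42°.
132° produces the larger shift by a factor of 6.498

Calculate both shifts using Δλ = λ_C(1 - cos θ):

For θ₁ = 42°:
Δλ₁ = 2.4263 × (1 - cos(42°))
Δλ₁ = 2.4263 × 0.2569
Δλ₁ = 0.6232 pm

For θ₂ = 132°:
Δλ₂ = 2.4263 × (1 - cos(132°))
Δλ₂ = 2.4263 × 1.6691
Δλ₂ = 4.0498 pm

The 132° angle produces the larger shift.
Ratio: 4.0498/0.6232 = 6.498

(Intermediate values are shown rounded; full precision is carried through to the final answer.)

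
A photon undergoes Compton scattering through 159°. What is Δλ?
4.6915 pm

Using the Compton scattering formula:
Δλ = λ_C(1 - cos θ)

where λ_C = h/(m_e·c) ≈ 2.4263 pm is the Compton wavelength of an electron.

For θ = 159°:
cos(159°) = -0.9336
1 - cos(159°) = 1.9336

Δλ = 2.4263 × 1.9336
Δλ = 4.6915 pm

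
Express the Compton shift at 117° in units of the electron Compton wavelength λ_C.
1.4540 λ_C

The Compton shift formula is:
Δλ = λ_C(1 - cos θ)

Dividing both sides by λ_C:
Δλ/λ_C = 1 - cos θ

For θ = 117°:
Δλ/λ_C = 1 - cos(117°)
Δλ/λ_C = 1 - -0.4540
Δλ/λ_C = 1.4540

This means the shift is 1.4540 × λ_C = 3.5278 pm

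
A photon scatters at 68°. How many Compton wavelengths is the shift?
0.6254 λ_C

The Compton shift formula is:
Δλ = λ_C(1 - cos θ)

Dividing both sides by λ_C:
Δλ/λ_C = 1 - cos θ

For θ = 68°:
Δλ/λ_C = 1 - cos(68°)
Δλ/λ_C = 1 - 0.3746
Δλ/λ_C = 0.6254

This means the shift is 0.6254 × λ_C = 1.5174 pm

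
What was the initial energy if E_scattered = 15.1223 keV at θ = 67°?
15.4000 keV

Convert final energy to wavelength (hc ≈ 1239.842 keV·pm):
λ' = hc/E' = 1239.842 / 15.1223 = 81.9877 pm

Calculate the Compton shift:
Δλ = λ_C(1 - cos(67°))
Δλ = 2.4263 × (1 - cos(67°))
Δλ = 1.4783 pm

Initial wavelength:
λ = λ' - Δλ = 81.9877 - 1.4783 = 80.5094 pm

Initial energy:
E = hc/λ = 1239.842 / 80.5094 = 15.4000 keV

(Intermediate values are shown rounded; full precision is carried through to the final answer.)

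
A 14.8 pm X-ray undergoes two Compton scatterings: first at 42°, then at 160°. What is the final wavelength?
20.1295 pm

Apply Compton shift twice:

First scattering at θ₁ = 42°:
Δλ₁ = λ_C(1 - cos(42°))
Δλ₁ = 2.4263 × 0.2569
Δλ₁ = 0.6232 pm

After first scattering:
λ₁ = 14.8 + 0.6232 = 15.4232 pm

Second scattering at θ₂ = 160°:
Δλ₂ = λ_C(1 - cos(160°))
Δλ₂ = 2.4263 × 1.9397
Δλ₂ = 4.7063 pm

Final wavelength:
λ₂ = 15.4232 + 4.7063 = 20.1295 pm

Total shift: Δλ_total = 0.6232 + 4.7063 = 5.3295 pm

(Intermediate values are shown rounded; full precision is carried through to the final answer.)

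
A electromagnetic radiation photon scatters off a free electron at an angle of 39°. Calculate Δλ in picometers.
0.5407 pm

Using the Compton scattering formula:
Δλ = λ_C(1 - cos θ)

where λ_C = h/(m_e·c) ≈ 2.4263 pm is the Compton wavelength of an electron.

For θ = 39°:
cos(39°) = 0.7771
1 - cos(39°) = 0.2229

Δλ = 2.4263 × 0.2229
Δλ = 0.5407 pm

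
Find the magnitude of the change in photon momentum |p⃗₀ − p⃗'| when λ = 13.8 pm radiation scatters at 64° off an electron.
4.8739e-23 kg·m/s

Photon momentum magnitude is p = h/λ.

Initial momentum:
p₀ = h/λ = 6.6261e-34/1.3800e-11 = 4.8015e-23 kg·m/s

After scattering:
λ' = λ + Δλ = 13.8 + 1.3627 = 15.1627 pm
p' = h/λ' = 6.6261e-34/1.5163e-11 = 4.3700e-23 kg·m/s

Momentum is a vector; the scattered photon's direction makes angle θ = 64° with the incident direction. The magnitude of the vector change Δp⃗ = p⃗₀ − p⃗' is found from the law of cosines:
|Δp⃗|² = p₀² + p'² − 2p₀p'cos θ
|Δp⃗|² = (4.8015e-23)² + (4.3700e-23)² − 2·4.8015e-23·4.3700e-23·cos(64°)
|Δp⃗| = 4.8739e-23 kg·m/s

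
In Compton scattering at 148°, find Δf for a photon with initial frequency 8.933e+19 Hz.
5.109e+19 Hz (decrease)

Convert frequency to wavelength (c = 299792458 m/s):
λ₀ = c/f₀ = 299792458/8.933e+19 = 3.3560109e-12 m = 3.3560 pm

Calculate Compton shift:
Δλ = λ_C(1 - cos(148°)) = 4.4839 pm

Final wavelength:
λ' = λ₀ + Δλ = 3.3560 + 4.4839 = 7.8399 pm

Final frequency:
f' = c/λ' = 299792458/7.8399490e-12 = 3.8239083e+19 Hz

Frequency shift (decrease):
Δf = f₀ - f' = 8.933e+19 - 3.8239083e+19 = 5.109e+19 Hz

(Intermediate values are shown rounded; full precision is carried through to the final answer.)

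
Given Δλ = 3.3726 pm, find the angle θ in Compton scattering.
112.96°

From the Compton formula Δλ = λ_C(1 - cos θ), we can solve for θ:

cos θ = 1 - Δλ/λ_C

Given:
- Δλ = 3.3726 pm
- λ_C = h/(m_e·c) ≈ 2.42631024 pm

cos θ = 1 - 3.3726/2.42631024
cos θ = 1 - 1.390012
cos θ = -0.390012

θ = arccos(-0.390012)
θ = 112.96°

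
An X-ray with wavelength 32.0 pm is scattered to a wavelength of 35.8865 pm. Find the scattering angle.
127.00°

First find the wavelength shift:
Δλ = λ' - λ = 35.8865 - 32.0 = 3.8865 pm

Using Δλ = λ_C(1 - cos θ), with λ_C = h/(m_e·c) ≈ 2.42631024 pm:
cos θ = 1 - Δλ/λ_C
cos θ = 1 - 3.8865/2.42631024
cos θ = -0.601815

θ = arccos(-0.601815)
θ = 127.00°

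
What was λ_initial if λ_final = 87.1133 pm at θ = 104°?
84.1000 pm

From λ' = λ + Δλ, we have λ = λ' - Δλ

First calculate the Compton shift:
Δλ = λ_C(1 - cos θ)
Δλ = 2.4263 × (1 - cos(104°))
Δλ = 2.4263 × 1.2419
Δλ = 3.0133 pm

Initial wavelength:
λ = λ' - Δλ
λ = 87.1133 - 3.0133
λ = 84.1000 pm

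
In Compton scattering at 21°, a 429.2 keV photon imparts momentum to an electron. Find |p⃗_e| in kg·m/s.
8.2260e-23 kg·m/s

The electron is initially at rest, so by conservation of momentum:
p⃗_e = p⃗₀ − p⃗'  (incident photon momentum minus scattered photon momentum)

Photon momentum magnitudes (p = h/λ = E/c):
λ₀ = hc/E₀ = 2.8887 pm → p₀ = h/λ₀ = 2.2938e-22 kg·m/s
Δλ = λ_C(1 − cos 21°) = 0.1612 pm
λ' = 3.0499 pm → p' = h/λ' = 2.1726e-22 kg·m/s

The scattered photon makes angle θ = 21° with the incident direction, so by the law of cosines:
|p⃗_e|² = p₀² + p'² − 2p₀p'cos θ
|p⃗_e|² = (2.2938e-22)² + (2.1726e-22)² − 2·2.2938e-22·2.1726e-22·cos(21°)
|p⃗_e| = 8.2260e-23 kg·m/s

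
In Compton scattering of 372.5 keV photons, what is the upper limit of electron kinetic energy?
220.9496 keV

Maximum energy transfer occurs at θ = 180° (backscattering).

Initial photon: E₀ = 372.5 keV → λ₀ = 3.3284 pm

Maximum Compton shift (at 180°):
Δλ_max = 2λ_C = 2 × 2.4263 = 4.8526 pm

Final wavelength:
λ' = 3.3284 + 4.8526 = 8.1811 pm

Minimum photon energy (maximum energy to electron):
E'_min = hc/λ' = 151.5504 keV

Maximum electron kinetic energy:
K_max = E₀ - E'_min = 372.5000 - 151.5504 = 220.9496 keV

(Intermediate values are shown rounded; full precision is carried through to the final answer.)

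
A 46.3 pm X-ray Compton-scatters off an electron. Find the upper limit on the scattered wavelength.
51.1526 pm (at θ = 180°)

The Compton shift is Δλ = λ_C(1 − cos θ).

Since cos θ ranges from −1 to 1, the factor (1 − cos θ) ranges from 0 to 2; the maximum shift occurs at θ = 180° (backscattering):
Δλ_max = 2λ_C = 2 × 2.4263 pm = 4.8526 pm

Maximum scattered wavelength:
λ'_max = λ₀ + Δλ_max = 46.3 + 4.8526 = 51.1526 pm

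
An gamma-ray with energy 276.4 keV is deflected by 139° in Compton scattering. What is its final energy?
141.8072 keV

First convert energy to wavelength:
λ = hc/E, with hc ≈ 1239.842 keV·pm (i.e. 1239.842 eV·nm)

For E = 276.4 keV = 276400 eV:
λ = 1239.842 keV·pm / 276.4 keV
λ = 4.4857 pm

Calculate the Compton shift:
Δλ = λ_C(1 - cos(139°)) = 2.4263 × 1.7547
Δλ = 4.2575 pm

Final wavelength:
λ' = 4.4857 + 4.2575 = 8.7431 pm

Final energy:
E' = hc/λ' = 1239.842 / 8.7431 = 141.8072 keV

(Intermediate values are shown rounded; full precision is carried through to the final answer.)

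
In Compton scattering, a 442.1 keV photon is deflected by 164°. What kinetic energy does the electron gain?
278.1662 keV

By energy conservation: K_e = E_initial - E_final

First find the scattered photon energy:
Initial wavelength: λ = hc/E = 2.8044 pm
Compton shift: Δλ = λ_C(1 - cos(164°)) = 4.7586 pm
Final wavelength: λ' = 2.8044 + 4.7586 = 7.5631 pm
Final photon energy: E' = hc/λ' = 163.9338 keV

Electron kinetic energy:
K_e = E - E' = 442.1000 - 163.9338 = 278.1662 keV

(Intermediate values are shown rounded; full precision is carried through to the final answer.)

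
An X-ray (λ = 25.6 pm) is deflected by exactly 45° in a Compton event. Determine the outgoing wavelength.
26.3106 pm

Using the Compton formula: λ' = λ + λ_C(1 − cos θ)

For θ = 45°, cos θ = √2/2 (exact) ≈ 0.7071, so:
1 − cos 45° = 1 − (√2/2) ≈ 0.2929

Δλ = λ_C × 0.2929 = 2.4263 × 0.2929 = 0.7106 pm

λ' = 25.6 + 0.7106 = 26.3106 pm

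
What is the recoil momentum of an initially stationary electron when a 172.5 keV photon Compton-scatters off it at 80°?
1.0671e-22 kg·m/s

The electron is initially at rest, so by conservation of momentum:
p⃗_e = p⃗₀ − p⃗'  (incident photon momentum minus scattered photon momentum)

Photon momentum magnitudes (p = h/λ = E/c):
λ₀ = hc/E₀ = 7.1875 pm → p₀ = h/λ₀ = 9.2189e-23 kg·m/s
Δλ = λ_C(1 − cos 80°) = 2.0050 pm
λ' = 9.1925 pm → p' = h/λ' = 7.2081e-23 kg·m/s

The scattered photon makes angle θ = 80° with the incident direction, so by the law of cosines:
|p⃗_e|² = p₀² + p'² − 2p₀p'cos θ
|p⃗_e|² = (9.2189e-23)² + (7.2081e-23)² − 2·9.2189e-23·7.2081e-23·cos(80°)
|p⃗_e| = 1.0671e-22 kg·m/s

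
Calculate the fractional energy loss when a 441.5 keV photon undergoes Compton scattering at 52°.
0.2493 (or 24.93%)

Calculate initial and final photon energies:

Initial: E₀ = 441.5 keV → λ₀ = 2.8082 pm
Compton shift: Δλ = 0.9325 pm
Final wavelength: λ' = 3.7408 pm
Final energy: E' = 331.4400 keV

Fractional energy loss:
(E₀ - E')/E₀ = (441.5000 - 331.4400)/441.5000
= 110.0600/441.5000
= 0.2493
= 24.93%

(Intermediate values are shown rounded; full precision is carried through to the final answer.)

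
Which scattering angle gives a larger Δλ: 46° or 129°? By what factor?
129° produces the larger shift by a factor of 5.336

Calculate both shifts using Δλ = λ_C(1 - cos θ):

For θ₁ = 46°:
Δλ₁ = 2.4263 × (1 - cos(46°))
Δλ₁ = 2.4263 × 0.3053
Δλ₁ = 0.7409 pm

For θ₂ = 129°:
Δλ₂ = 2.4263 × (1 - cos(129°))
Δλ₂ = 2.4263 × 1.6293
Δλ₂ = 3.9532 pm

The 129° angle produces the larger shift.
Ratio: 3.9532/0.7409 = 5.336

(Intermediate values are shown rounded; full precision is carried through to the final answer.)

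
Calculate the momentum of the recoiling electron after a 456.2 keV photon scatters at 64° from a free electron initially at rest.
2.2605e-22 kg·m/s

The electron is initially at rest, so by conservation of momentum:
p⃗_e = p⃗₀ − p⃗'  (incident photon momentum minus scattered photon momentum)

Photon momentum magnitudes (p = h/λ = E/c):
λ₀ = hc/E₀ = 2.7178 pm → p₀ = h/λ₀ = 2.4381e-22 kg·m/s
Δλ = λ_C(1 − cos 64°) = 1.3627 pm
λ' = 4.0804 pm → p' = h/λ' = 1.6239e-22 kg·m/s

The scattered photon makes angle θ = 64° with the incident direction, so by the law of cosines:
|p⃗_e|² = p₀² + p'² − 2p₀p'cos θ
|p⃗_e|² = (2.4381e-22)² + (1.6239e-22)² − 2·2.4381e-22·1.6239e-22·cos(64°)
|p⃗_e| = 2.2605e-22 kg·m/s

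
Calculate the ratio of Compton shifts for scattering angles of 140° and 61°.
140° produces the larger shift by a factor of 3.428

Calculate both shifts using Δλ = λ_C(1 - cos θ):

For θ₁ = 61°:
Δλ₁ = 2.4263 × (1 - cos(61°))
Δλ₁ = 2.4263 × 0.5152
Δλ₁ = 1.2500 pm

For θ₂ = 140°:
Δλ₂ = 2.4263 × (1 - cos(140°))
Δλ₂ = 2.4263 × 1.7660
Δλ₂ = 4.2850 pm

The 140° angle produces the larger shift.
Ratio: 4.2850/1.2500 = 3.428

(Intermediate values are shown rounded; full precision is carried through to the final answer.)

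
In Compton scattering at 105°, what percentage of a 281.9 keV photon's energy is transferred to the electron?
0.4098 (or 40.98%)

Calculate initial and final photon energies:

Initial: E₀ = 281.9 keV → λ₀ = 4.3982 pm
Compton shift: Δλ = 3.0543 pm
Final wavelength: λ' = 7.4524 pm
Final energy: E' = 166.3671 keV

Fractional energy loss:
(E₀ - E')/E₀ = (281.9000 - 166.3671)/281.9000
= 115.5329/281.9000
= 0.4098
= 40.98%

(Intermediate values are shown rounded; full precision is carried through to the final answer.)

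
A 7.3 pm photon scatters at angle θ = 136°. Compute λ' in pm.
11.4717 pm

Using the Compton scattering formula:
λ' = λ + Δλ = λ + λ_C(1 - cos θ)

Given:
- Initial wavelength λ = 7.3 pm
- Scattering angle θ = 136°
- Compton wavelength λ_C ≈ 2.4263 pm

Calculate the shift:
Δλ = 2.4263 × (1 - cos(136°))
Δλ = 2.4263 × 1.7193
Δλ = 4.1717 pm

Final wavelength:
λ' = 7.3 + 4.1717 = 11.4717 pm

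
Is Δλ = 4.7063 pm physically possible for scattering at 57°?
No, inconsistent

Calculate the expected shift for θ = 57°:

Δλ_expected = λ_C(1 - cos(57°))
Δλ_expected = 2.4263 × (1 - cos(57°))
Δλ_expected = 2.4263 × 0.4554
Δλ_expected = 1.1048 pm

Given shift: 4.7063 pm
Expected shift: 1.1048 pm
Difference: 3.6014 pm

The values do not match. The given shift corresponds to θ ≈ 160.0°, not 57°.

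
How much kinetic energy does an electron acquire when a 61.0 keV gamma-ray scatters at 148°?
11.0249 keV

By energy conservation: K_e = E_initial - E_final

First find the scattered photon energy:
Initial wavelength: λ = hc/E = 20.3253 pm
Compton shift: Δλ = λ_C(1 - cos(148°)) = 4.4839 pm
Final wavelength: λ' = 20.3253 + 4.4839 = 24.8092 pm
Final photon energy: E' = hc/λ' = 49.9751 keV

Electron kinetic energy:
K_e = E - E' = 61.0000 - 49.9751 = 11.0249 keV

(Intermediate values are shown rounded; full precision is carried through to the final answer.)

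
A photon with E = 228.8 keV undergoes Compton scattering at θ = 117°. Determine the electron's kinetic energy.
90.2194 keV

By energy conservation: K_e = E_initial - E_final

First find the scattered photon energy:
Initial wavelength: λ = hc/E = 5.4189 pm
Compton shift: Δλ = λ_C(1 - cos(117°)) = 3.5278 pm
Final wavelength: λ' = 5.4189 + 3.5278 = 8.9467 pm
Final photon energy: E' = hc/λ' = 138.5806 keV

Electron kinetic energy:
K_e = E - E' = 228.8000 - 138.5806 = 90.2194 keV

(Intermediate values are shown rounded; full precision is carried through to the final answer.)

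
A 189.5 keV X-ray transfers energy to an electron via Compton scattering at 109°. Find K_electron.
62.4532 keV

By energy conservation: K_e = E_initial - E_final

First find the scattered photon energy:
Initial wavelength: λ = hc/E = 6.5427 pm
Compton shift: Δλ = λ_C(1 - cos(109°)) = 3.2162 pm
Final wavelength: λ' = 6.5427 + 3.2162 = 9.7589 pm
Final photon energy: E' = hc/λ' = 127.0468 keV

Electron kinetic energy:
K_e = E - E' = 189.5000 - 127.0468 = 62.4532 keV

(Intermediate values are shown rounded; full precision is carried through to the final answer.)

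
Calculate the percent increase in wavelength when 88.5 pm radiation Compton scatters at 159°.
5.3011%

Calculate the Compton shift:
Δλ = λ_C(1 - cos(159°))
Δλ = 2.4263 × (1 - cos(159°))
Δλ = 2.4263 × 1.9336
Δλ = 4.6915 pm

Percentage change:
(Δλ/λ₀) × 100 = (4.6915/88.5) × 100
= 5.3011%

(Intermediate values are shown rounded; full precision is carried through to the final answer.)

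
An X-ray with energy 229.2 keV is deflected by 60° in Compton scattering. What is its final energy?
187.2141 keV

First convert energy to wavelength:
λ = hc/E, with hc ≈ 1239.842 keV·pm (i.e. 1239.842 eV·nm)

For E = 229.2 keV = 229200 eV:
λ = 1239.842 keV·pm / 229.2 keV
λ = 5.4094 pm

Calculate the Compton shift:
Δλ = λ_C(1 - cos(60°)) = 2.4263 × 0.5000
Δλ = 1.2132 pm

Final wavelength:
λ' = 5.4094 + 1.2132 = 6.6226 pm

Final energy:
E' = hc/λ' = 1239.842 / 6.6226 = 187.2141 keV

(Intermediate values are shown rounded; full precision is carried through to the final answer.)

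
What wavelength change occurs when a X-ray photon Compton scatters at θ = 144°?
4.3892 pm

Using the Compton scattering formula:
Δλ = λ_C(1 - cos θ)

where λ_C = h/(m_e·c) ≈ 2.4263 pm is the Compton wavelength of an electron.

For θ = 144°:
cos(144°) = -0.8090
1 - cos(144°) = 1.8090

Δλ = 2.4263 × 1.8090
Δλ = 4.3892 pm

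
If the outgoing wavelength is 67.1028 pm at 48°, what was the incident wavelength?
66.3000 pm

From λ' = λ + Δλ, we have λ = λ' - Δλ

First calculate the Compton shift:
Δλ = λ_C(1 - cos θ)
Δλ = 2.4263 × (1 - cos(48°))
Δλ = 2.4263 × 0.3309
Δλ = 0.8028 pm

Initial wavelength:
λ = λ' - Δλ
λ = 67.1028 - 0.8028
λ = 66.3000 pm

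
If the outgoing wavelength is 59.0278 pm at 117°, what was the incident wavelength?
55.5000 pm

From λ' = λ + Δλ, we have λ = λ' - Δλ

First calculate the Compton shift:
Δλ = λ_C(1 - cos θ)
Δλ = 2.4263 × (1 - cos(117°))
Δλ = 2.4263 × 1.4540
Δλ = 3.5278 pm

Initial wavelength:
λ = λ' - Δλ
λ = 59.0278 - 3.5278
λ = 55.5000 pm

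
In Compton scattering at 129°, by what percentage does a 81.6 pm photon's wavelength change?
4.8447%

Calculate the Compton shift:
Δλ = λ_C(1 - cos(129°))
Δλ = 2.4263 × (1 - cos(129°))
Δλ = 2.4263 × 1.6293
Δλ = 3.9532 pm

Percentage change:
(Δλ/λ₀) × 100 = (3.9532/81.6) × 100
= 4.8447%

(Intermediate values are shown rounded; full precision is carried through to the final answer.)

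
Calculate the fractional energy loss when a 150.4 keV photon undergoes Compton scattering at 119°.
0.3041 (or 30.41%)

Calculate initial and final photon energies:

Initial: E₀ = 150.4 keV → λ₀ = 8.2436 pm
Compton shift: Δλ = 3.6026 pm
Final wavelength: λ' = 11.8462 pm
Final energy: E' = 104.6612 keV

Fractional energy loss:
(E₀ - E')/E₀ = (150.4000 - 104.6612)/150.4000
= 45.7388/150.4000
= 0.3041
= 30.41%

(Intermediate values are shown rounded; full precision is carried through to the final answer.)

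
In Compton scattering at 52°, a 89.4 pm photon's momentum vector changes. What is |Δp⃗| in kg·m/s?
6.4650e-24 kg·m/s

Photon momentum magnitude is p = h/λ.

Initial momentum:
p₀ = h/λ = 6.6261e-34/8.9400e-11 = 7.4117e-24 kg·m/s

After scattering:
λ' = λ + Δλ = 89.4 + 0.9325 = 90.3325 pm
p' = h/λ' = 6.6261e-34/9.0333e-11 = 7.3352e-24 kg·m/s

Momentum is a vector; the scattered photon's direction makes angle θ = 52° with the incident direction. The magnitude of the vector change Δp⃗ = p⃗₀ − p⃗' is found from the law of cosines:
|Δp⃗|² = p₀² + p'² − 2p₀p'cos θ
|Δp⃗|² = (7.4117e-24)² + (7.3352e-24)² − 2·7.4117e-24·7.3352e-24·cos(52°)
|Δp⃗| = 6.4650e-24 kg·m/s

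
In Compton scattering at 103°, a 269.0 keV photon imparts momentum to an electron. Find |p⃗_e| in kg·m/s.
1.8428e-22 kg·m/s

The electron is initially at rest, so by conservation of momentum:
p⃗_e = p⃗₀ − p⃗'  (incident photon momentum minus scattered photon momentum)

Photon momentum magnitudes (p = h/λ = E/c):
λ₀ = hc/E₀ = 4.6091 pm → p₀ = h/λ₀ = 1.4376e-22 kg·m/s
Δλ = λ_C(1 − cos 103°) = 2.9721 pm
λ' = 7.5812 pm → p' = h/λ' = 8.7401e-23 kg·m/s

The scattered photon makes angle θ = 103° with the incident direction, so by the law of cosines:
|p⃗_e|² = p₀² + p'² − 2p₀p'cos θ
|p⃗_e|² = (1.4376e-22)² + (8.7401e-23)² − 2·1.4376e-22·8.7401e-23·cos(103°)
|p⃗_e| = 1.8428e-22 kg·m/s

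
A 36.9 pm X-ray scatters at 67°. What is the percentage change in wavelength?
4.0062%

Calculate the Compton shift:
Δλ = λ_C(1 - cos(67°))
Δλ = 2.4263 × (1 - cos(67°))
Δλ = 2.4263 × 0.6093
Δλ = 1.4783 pm

Percentage change:
(Δλ/λ₀) × 100 = (1.4783/36.9) × 100
= 4.0062%

(Intermediate values are shown rounded; full precision is carried through to the final answer.)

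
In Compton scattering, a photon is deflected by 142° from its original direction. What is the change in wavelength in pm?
4.3383 pm

Using the Compton scattering formula:
Δλ = λ_C(1 - cos θ)

where λ_C = h/(m_e·c) ≈ 2.4263 pm is the Compton wavelength of an electron.

For θ = 142°:
cos(142°) = -0.7880
1 - cos(142°) = 1.7880

Δλ = 2.4263 × 1.7880
Δλ = 4.3383 pm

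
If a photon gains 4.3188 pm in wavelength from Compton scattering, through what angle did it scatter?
141.26°

From the Compton formula Δλ = λ_C(1 - cos θ), we can solve for θ:

cos θ = 1 - Δλ/λ_C

Given:
- Δλ = 4.3188 pm
- λ_C = h/(m_e·c) ≈ 2.42631024 pm

cos θ = 1 - 4.3188/2.42631024
cos θ = 1 - 1.779987
cos θ = -0.779987

θ = arccos(-0.779987)
θ = 141.26°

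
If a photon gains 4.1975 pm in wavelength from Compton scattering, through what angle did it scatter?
136.89°

From the Compton formula Δλ = λ_C(1 - cos θ), we can solve for θ:

cos θ = 1 - Δλ/λ_C

Given:
- Δλ = 4.1975 pm
- λ_C = h/(m_e·c) ≈ 2.42631024 pm

cos θ = 1 - 4.1975/2.42631024
cos θ = 1 - 1.729993
cos θ = -0.729993

θ = arccos(-0.729993)
θ = 136.89°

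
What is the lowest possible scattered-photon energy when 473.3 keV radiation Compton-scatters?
165.9275 keV (at θ = 180°)

The scattered photon has minimum energy when its wavelength is maximum, i.e., when the Compton shift Δλ = λ_C(1 − cos θ) is maximum. This occurs at θ = 180° (backscattering), giving Δλ_max = 2λ_C = 4.8526 pm.

Initial wavelength: λ₀ = hc/E₀ = 2.6196 pm
Maximum final wavelength: λ'_max = λ₀ + 2λ_C = 2.6196 + 4.8526 = 7.4722 pm
Minimum final energy: E'_min = hc/λ'_max = 165.9275 keV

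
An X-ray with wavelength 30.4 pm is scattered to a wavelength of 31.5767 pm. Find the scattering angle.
59.00°

First find the wavelength shift:
Δλ = λ' - λ = 31.5767 - 30.4 = 1.1767 pm

Using Δλ = λ_C(1 - cos θ), with λ_C = h/(m_e·c) ≈ 2.42631024 pm:
cos θ = 1 - Δλ/λ_C
cos θ = 1 - 1.1767/2.42631024
cos θ = 0.515025

θ = arccos(0.515025)
θ = 59.00°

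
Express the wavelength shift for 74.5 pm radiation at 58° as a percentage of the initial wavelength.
1.5310%

Calculate the Compton shift:
Δλ = λ_C(1 - cos(58°))
Δλ = 2.4263 × (1 - cos(58°))
Δλ = 2.4263 × 0.4701
Δλ = 1.1406 pm

Percentage change:
(Δλ/λ₀) × 100 = (1.1406/74.5) × 100
= 1.5310%

(Intermediate values are shown rounded; full precision is carried through to the final answer.)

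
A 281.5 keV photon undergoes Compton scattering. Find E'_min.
133.9351 keV (at θ = 180°)

The scattered photon has minimum energy when its wavelength is maximum, i.e., when the Compton shift Δλ = λ_C(1 − cos θ) is maximum. This occurs at θ = 180° (backscattering), giving Δλ_max = 2λ_C = 4.8526 pm.

Initial wavelength: λ₀ = hc/E₀ = 4.4044 pm
Maximum final wavelength: λ'_max = λ₀ + 2λ_C = 4.4044 + 4.8526 = 9.2570 pm
Minimum final energy: E'_min = hc/λ'_max = 133.9351 keV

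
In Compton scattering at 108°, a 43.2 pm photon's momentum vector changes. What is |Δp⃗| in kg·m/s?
2.3976e-23 kg·m/s

Photon momentum magnitude is p = h/λ.

Initial momentum:
p₀ = h/λ = 6.6261e-34/4.3200e-11 = 1.5338e-23 kg·m/s

After scattering:
λ' = λ + Δλ = 43.2 + 3.1761 = 46.3761 pm
p' = h/λ' = 6.6261e-34/4.6376e-11 = 1.4288e-23 kg·m/s

Momentum is a vector; the scattered photon's direction makes angle θ = 108° with the incident direction. The magnitude of the vector change Δp⃗ = p⃗₀ − p⃗' is found from the law of cosines:
|Δp⃗|² = p₀² + p'² − 2p₀p'cos θ
|Δp⃗|² = (1.5338e-23)² + (1.4288e-23)² − 2·1.5338e-23·1.4288e-23·cos(108°)
|Δp⃗| = 2.3976e-23 kg·m/s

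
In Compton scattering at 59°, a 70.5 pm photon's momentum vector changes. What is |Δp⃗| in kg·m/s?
9.1813e-24 kg·m/s

Photon momentum magnitude is p = h/λ.

Initial momentum:
p₀ = h/λ = 6.6261e-34/7.0500e-11 = 9.3987e-24 kg·m/s

After scattering:
λ' = λ + Δλ = 70.5 + 1.1767 = 71.6767 pm
p' = h/λ' = 6.6261e-34/7.1677e-11 = 9.2444e-24 kg·m/s

Momentum is a vector; the scattered photon's direction makes angle θ = 59° with the incident direction. The magnitude of the vector change Δp⃗ = p⃗₀ − p⃗' is found from the law of cosines:
|Δp⃗|² = p₀² + p'² − 2p₀p'cos θ
|Δp⃗|² = (9.3987e-24)² + (9.2444e-24)² − 2·9.3987e-24·9.2444e-24·cos(59°)
|Δp⃗| = 9.1813e-24 kg·m/s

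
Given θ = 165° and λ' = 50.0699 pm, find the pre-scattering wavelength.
45.3000 pm

From λ' = λ + Δλ, we have λ = λ' - Δλ

First calculate the Compton shift:
Δλ = λ_C(1 - cos θ)
Δλ = 2.4263 × (1 - cos(165°))
Δλ = 2.4263 × 1.9659
Δλ = 4.7699 pm

Initial wavelength:
λ = λ' - Δλ
λ = 50.0699 - 4.7699
λ = 45.3000 pm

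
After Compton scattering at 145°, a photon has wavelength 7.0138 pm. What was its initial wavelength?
2.6000 pm

From λ' = λ + Δλ, we have λ = λ' - Δλ

First calculate the Compton shift:
Δλ = λ_C(1 - cos θ)
Δλ = 2.4263 × (1 - cos(145°))
Δλ = 2.4263 × 1.8192
Δλ = 4.4138 pm

Initial wavelength:
λ = λ' - Δλ
λ = 7.0138 - 4.4138
λ = 2.6000 pm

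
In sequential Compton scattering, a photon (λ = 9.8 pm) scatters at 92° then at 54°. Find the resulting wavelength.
13.3111 pm

Apply Compton shift twice:

First scattering at θ₁ = 92°:
Δλ₁ = λ_C(1 - cos(92°))
Δλ₁ = 2.4263 × 1.0349
Δλ₁ = 2.5110 pm

After first scattering:
λ₁ = 9.8 + 2.5110 = 12.3110 pm

Second scattering at θ₂ = 54°:
Δλ₂ = λ_C(1 - cos(54°))
Δλ₂ = 2.4263 × 0.4122
Δλ₂ = 1.0002 pm

Final wavelength:
λ₂ = 12.3110 + 1.0002 = 13.3111 pm

Total shift: Δλ_total = 2.5110 + 1.0002 = 3.5111 pm

(Intermediate values are shown rounded; full precision is carried through to the final answer.)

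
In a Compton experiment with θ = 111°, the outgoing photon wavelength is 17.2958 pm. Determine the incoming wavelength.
14.0000 pm

From λ' = λ + Δλ, we have λ = λ' - Δλ

First calculate the Compton shift:
Δλ = λ_C(1 - cos θ)
Δλ = 2.4263 × (1 - cos(111°))
Δλ = 2.4263 × 1.3584
Δλ = 3.2958 pm

Initial wavelength:
λ = λ' - Δλ
λ = 17.2958 - 3.2958
λ = 14.0000 pm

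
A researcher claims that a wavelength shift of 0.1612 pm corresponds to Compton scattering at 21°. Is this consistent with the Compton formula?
Yes, consistent

Calculate the expected shift for θ = 21°:

Δλ_expected = λ_C(1 - cos(21°))
Δλ_expected = 2.4263 × (1 - cos(21°))
Δλ_expected = 2.4263 × 0.0664
Δλ_expected = 0.1612 pm

Given shift: 0.1612 pm
Expected shift: 0.1612 pm
Difference: 0.0000 pm

The values match. This is consistent with Compton scattering at the stated angle.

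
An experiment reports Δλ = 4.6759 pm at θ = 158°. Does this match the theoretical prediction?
Yes, consistent

Calculate the expected shift for θ = 158°:

Δλ_expected = λ_C(1 - cos(158°))
Δλ_expected = 2.4263 × (1 - cos(158°))
Δλ_expected = 2.4263 × 1.9272
Δλ_expected = 4.6759 pm

Given shift: 4.6759 pm
Expected shift: 4.6759 pm
Difference: 0.0000 pm

The values match. This is consistent with Compton scattering at the stated angle.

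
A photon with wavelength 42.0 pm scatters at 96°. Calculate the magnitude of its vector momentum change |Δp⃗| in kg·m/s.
2.2754e-23 kg·m/s

Photon momentum magnitude is p = h/λ.

Initial momentum:
p₀ = h/λ = 6.6261e-34/4.2000e-11 = 1.5776e-23 kg·m/s

After scattering:
λ' = λ + Δλ = 42.0 + 2.6799 = 44.6799 pm
p' = h/λ' = 6.6261e-34/4.4680e-11 = 1.4830e-23 kg·m/s

Momentum is a vector; the scattered photon's direction makes angle θ = 96° with the incident direction. The magnitude of the vector change Δp⃗ = p⃗₀ − p⃗' is found from the law of cosines:
|Δp⃗|² = p₀² + p'² − 2p₀p'cos θ
|Δp⃗|² = (1.5776e-23)² + (1.4830e-23)² − 2·1.5776e-23·1.4830e-23·cos(96°)
|Δp⃗| = 2.2754e-23 kg·m/s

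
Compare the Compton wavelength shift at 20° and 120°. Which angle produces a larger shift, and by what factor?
120° produces the larger shift by a factor of 24.873

Calculate both shifts using Δλ = λ_C(1 - cos θ):

For θ₁ = 20°:
Δλ₁ = 2.4263 × (1 - cos(20°))
Δλ₁ = 2.4263 × 0.0603
Δλ₁ = 0.1463 pm

For θ₂ = 120°:
Δλ₂ = 2.4263 × (1 - cos(120°))
Δλ₂ = 2.4263 × 1.5000
Δλ₂ = 3.6395 pm

The 120° angle produces the larger shift.
Ratio: 3.6395/0.1463 = 24.873

(Intermediate values are shown rounded; full precision is carried through to the final answer.)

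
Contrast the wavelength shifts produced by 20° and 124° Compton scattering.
124° produces the larger shift by a factor of 25.854

Calculate both shifts using Δλ = λ_C(1 - cos θ):

For θ₁ = 20°:
Δλ₁ = 2.4263 × (1 - cos(20°))
Δλ₁ = 2.4263 × 0.0603
Δλ₁ = 0.1463 pm

For θ₂ = 124°:
Δλ₂ = 2.4263 × (1 - cos(124°))
Δλ₂ = 2.4263 × 1.5592
Δλ₂ = 3.7831 pm

The 124° angle produces the larger shift.
Ratio: 3.7831/0.1463 = 25.854

(Intermediate values are shown rounded; full precision is carried through to the final answer.)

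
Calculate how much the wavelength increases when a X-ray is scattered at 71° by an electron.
1.6364 pm

Using the Compton scattering formula:
Δλ = λ_C(1 - cos θ)

where λ_C = h/(m_e·c) ≈ 2.4263 pm is the Compton wavelength of an electron.

For θ = 71°:
cos(71°) = 0.3256
1 - cos(71°) = 0.6744

Δλ = 2.4263 × 0.6744
Δλ = 1.6364 pm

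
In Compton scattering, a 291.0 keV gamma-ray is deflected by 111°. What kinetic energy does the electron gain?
126.9226 keV

By energy conservation: K_e = E_initial - E_final

First find the scattered photon energy:
Initial wavelength: λ = hc/E = 4.2606 pm
Compton shift: Δλ = λ_C(1 - cos(111°)) = 3.2958 pm
Final wavelength: λ' = 4.2606 + 3.2958 = 7.5564 pm
Final photon energy: E' = hc/λ' = 164.0774 keV

Electron kinetic energy:
K_e = E - E' = 291.0000 - 164.0774 = 126.9226 keV

(Intermediate values are shown rounded; full precision is carried through to the final answer.)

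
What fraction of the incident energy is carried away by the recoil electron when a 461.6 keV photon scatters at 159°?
0.6359 (or 63.59%)

Calculate initial and final photon energies:

Initial: E₀ = 461.6 keV → λ₀ = 2.6860 pm
Compton shift: Δλ = 4.6915 pm
Final wavelength: λ' = 7.3774 pm
Final energy: E' = 168.0587 keV

Fractional energy loss:
(E₀ - E')/E₀ = (461.6000 - 168.0587)/461.6000
= 293.5413/461.6000
= 0.6359
= 63.59%

(Intermediate values are shown rounded; full precision is carried through to the final answer.)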